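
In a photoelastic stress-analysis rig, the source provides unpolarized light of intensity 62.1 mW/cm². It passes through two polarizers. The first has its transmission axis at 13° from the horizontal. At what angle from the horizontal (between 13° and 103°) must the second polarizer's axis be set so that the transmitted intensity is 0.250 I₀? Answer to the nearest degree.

θ ≈ 58°

Unpolarized light through the first polarizer → I₁ = ½ I₀, now polarized at 13°.
Need I₂/I₀ = 0.25, so cos²(θ − 13°) = 0.25 / 0.5 = 0.5.
θ − 13° = arccos(√0.5) = 45.0°, giving θ ≈ 13 + 45.0 = 58.0°.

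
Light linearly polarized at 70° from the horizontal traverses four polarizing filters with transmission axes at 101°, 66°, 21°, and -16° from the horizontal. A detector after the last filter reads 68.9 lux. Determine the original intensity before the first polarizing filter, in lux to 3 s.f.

By Malus's law, I₁ = I₀ cos²(101° − 70°) = I₀ cos²(31°) = 0.7347 I₀.
I₂ = I₁ cos²(66° − 101°) = 0.7347 I₀ · cos²(35°) = 0.493 I₀.
I₃ = I₂ cos²(21° − 66°) = 0.493 I₀ · cos²(45°) = 0.2465 I₀.
I₄ = I₃ cos²(-16° − 21°) = 0.2465 I₀ · cos²(37°) = 0.1572 I₀.
So 68.9 lux = 0.1572 I₀, giving I₀ = 68.9/0.1572 = 438.2 lux.

I₀ ≈ 438 lux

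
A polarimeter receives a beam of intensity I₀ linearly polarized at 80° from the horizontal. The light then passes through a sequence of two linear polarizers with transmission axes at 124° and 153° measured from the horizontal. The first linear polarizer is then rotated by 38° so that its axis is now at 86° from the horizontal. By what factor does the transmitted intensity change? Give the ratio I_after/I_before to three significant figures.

I_new/I_old ≈ 0.381

Before rotation:
I₁ = I₀ cos²(124° − 80°) = I₀ cos²(44°) = 0.5174 I₀.
I₂ = I₁ cos²(153° − 124°) = 0.5174 I₀ · cos²(29°) = 0.3958 I₀.
After rotation:
I₁ = I₀ cos²(86° − 80°) = I₀ cos²(6°) = 0.9891 I₀.
I₂ = I₁ cos²(153° − 86°) = 0.9891 I₀ · cos²(67°) = 0.151 I₀.
Ratio = 0.151 / 0.3958 = 0.3815.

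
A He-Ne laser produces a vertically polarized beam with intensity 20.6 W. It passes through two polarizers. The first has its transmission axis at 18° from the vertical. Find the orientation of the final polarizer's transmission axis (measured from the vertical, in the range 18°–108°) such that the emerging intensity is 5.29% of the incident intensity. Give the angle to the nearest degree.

By Malus's law, I₁ = I₀ cos²(18° − 0°) = I₀ cos²(18°) = 0.9045 I₀.
Need I₂/I₀ = 0.0529, so cos²(θ − 18°) = 0.0529 / 0.9045 = 0.05848.
θ − 18° = arccos(√0.05848) = 76.0°, giving θ ≈ 18 + 76.0 = 94.0°.

θ ≈ 94°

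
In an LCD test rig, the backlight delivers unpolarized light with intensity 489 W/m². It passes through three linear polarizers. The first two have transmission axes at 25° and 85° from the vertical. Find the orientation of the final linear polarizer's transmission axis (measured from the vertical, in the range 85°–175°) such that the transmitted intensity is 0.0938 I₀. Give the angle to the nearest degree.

Unpolarized light through the first polarizer → I₁ = ½ I₀, now polarized at 25°.
I₂ = I₁ cos²(85° − 25°) = 0.5 I₀ · cos²(60°) = 0.125 I₀.
Need I₃/I₀ = 0.0938, so cos²(θ − 85°) = 0.0938 / 0.125 = 0.7504.
θ − 85° = arccos(√0.7504) = 30.0°, giving θ ≈ 85 + 30.0 = 115.0°.

θ ≈ 115°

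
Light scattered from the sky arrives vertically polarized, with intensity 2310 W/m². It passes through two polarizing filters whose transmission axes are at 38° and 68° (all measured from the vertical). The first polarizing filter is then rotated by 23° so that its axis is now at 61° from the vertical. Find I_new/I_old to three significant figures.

I_new/I_old ≈ 0.497

Before rotation:
I₁ = I₀ cos²(38° − 0°) = I₀ cos²(38°) = 0.621 I₀.
I₂ = I₁ cos²(68° − 38°) = 0.621 I₀ · cos²(30°) = 0.4657 I₀.
After rotation:
I₁ = I₀ cos²(61° − 0°) = I₀ cos²(61°) = 0.235 I₀.
I₂ = I₁ cos²(68° − 61°) = 0.235 I₀ · cos²(7°) = 0.2315 I₀.
Ratio = 0.2315 / 0.4657 = 0.4972.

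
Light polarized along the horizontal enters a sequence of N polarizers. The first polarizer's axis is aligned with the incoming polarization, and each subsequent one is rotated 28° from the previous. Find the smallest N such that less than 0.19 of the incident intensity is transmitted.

N = 8

First polarizer is aligned with the polarization: full transmission.
Each further stage multiplies by cos²(28°) = 0.7796.
After N polarizers: T = 0.7796^(N−1). Require T < 0.19 ⇒ N−1 > ln(0.19)/ln(0.7796) = 6.67, so N−1 ≥ 7 and N = 8.
Check: N=8 gives T = 0.175 < 0.19; N=7 gives T = 0.2245.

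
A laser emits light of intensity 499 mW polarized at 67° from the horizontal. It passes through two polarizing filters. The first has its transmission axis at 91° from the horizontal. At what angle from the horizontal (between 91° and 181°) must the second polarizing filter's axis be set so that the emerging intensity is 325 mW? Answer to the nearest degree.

By Malus's law, I₁ = I₀ cos²(91° − 67°) = I₀ cos²(24°) = 0.8346 I₀.
Target fraction: 325 / 499 mW = 0.6513 of I₀.
Need I₂/I₀ = 0.6513, so cos²(θ − 91°) = 0.6513 / 0.8346 = 0.7804.
θ − 91° = arccos(√0.7804) = 27.9°, giving θ ≈ 91 + 27.9 = 118.9°.

θ ≈ 119°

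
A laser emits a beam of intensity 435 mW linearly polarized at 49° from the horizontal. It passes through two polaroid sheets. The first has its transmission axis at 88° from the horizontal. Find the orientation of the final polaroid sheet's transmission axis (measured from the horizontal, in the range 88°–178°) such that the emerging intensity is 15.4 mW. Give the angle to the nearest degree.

By Malus's law, I₁ = I₀ cos²(88° − 49°) = I₀ cos²(39°) = 0.604 I₀.
Target fraction: 15.4 / 435 mW = 0.0354 of I₀.
Need I₂/I₀ = 0.0354, so cos²(θ − 88°) = 0.0354 / 0.604 = 0.05862.
θ − 88° = arccos(√0.05862) = 76.0°, giving θ ≈ 88 + 76.0 = 164.0°.

θ ≈ 164°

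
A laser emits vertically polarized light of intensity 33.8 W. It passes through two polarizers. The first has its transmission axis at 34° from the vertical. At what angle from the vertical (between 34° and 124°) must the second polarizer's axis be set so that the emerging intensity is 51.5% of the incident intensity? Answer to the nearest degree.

θ ≈ 64°

I₁ = I₀ cos²(34° − 0°) = I₀ cos²(34°) = 0.6873 I₀.
Need I₂/I₀ = 0.515, so cos²(θ − 34°) = 0.515 / 0.6873 = 0.7493.
θ − 34° = arccos(√0.7493) = 30.0°, giving θ ≈ 34 + 30.0 = 64.0°.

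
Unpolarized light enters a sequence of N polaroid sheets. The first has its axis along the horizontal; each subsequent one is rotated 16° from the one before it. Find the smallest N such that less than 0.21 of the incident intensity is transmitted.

N = 12

First polarizer halves the unpolarized light: factor 1/2.
Each further stage multiplies by cos²(16°) = 0.924.
After N polarizers: T = 0.5·0.924^(N−1). Require T < 0.21 ⇒ N−1 > ln(0.21/0.5)/ln(0.924) = 10.98, so N−1 ≥ 11 and N = 12.
Check: N=12 gives T = 0.2096 < 0.21; N=11 gives T = 0.2269.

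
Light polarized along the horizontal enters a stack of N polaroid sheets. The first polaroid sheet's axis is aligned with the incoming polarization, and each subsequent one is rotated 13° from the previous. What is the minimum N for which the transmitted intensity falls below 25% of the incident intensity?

N = 28

First polarizer is aligned with the polarization: full transmission.
Each further stage multiplies by cos²(13°) = 0.9494.
After N polarizers: T = 0.9494^(N−1). Require T < 0.25 ⇒ N−1 > ln(0.25)/ln(0.9494) = 26.70, so N−1 ≥ 27 and N = 28.
Check: N=28 gives T = 0.2461 < 0.25; N=27 gives T = 0.2592.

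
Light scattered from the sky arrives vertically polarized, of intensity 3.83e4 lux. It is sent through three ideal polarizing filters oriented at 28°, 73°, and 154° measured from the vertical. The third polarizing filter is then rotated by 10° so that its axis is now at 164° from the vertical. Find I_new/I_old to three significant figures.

I_new/I_old ≈ 0.0124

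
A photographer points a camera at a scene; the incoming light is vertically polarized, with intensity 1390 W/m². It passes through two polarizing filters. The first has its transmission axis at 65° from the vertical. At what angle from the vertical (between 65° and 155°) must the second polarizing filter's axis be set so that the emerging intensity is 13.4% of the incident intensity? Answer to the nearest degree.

θ ≈ 95°

I₁ = I₀ cos²(65° − 0°) = I₀ cos²(65°) = 0.1786 I₀.
Need I₂/I₀ = 0.134, so cos²(θ − 65°) = 0.134 / 0.1786 = 0.7503.
θ − 65° = arccos(√0.7503) = 30.0°, giving θ ≈ 65 + 30.0 = 95.0°.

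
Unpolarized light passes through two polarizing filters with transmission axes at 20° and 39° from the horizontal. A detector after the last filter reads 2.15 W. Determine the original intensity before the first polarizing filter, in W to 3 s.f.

I₀ ≈ 4.81 W

Unpolarized light through the first polarizer → I₁ = ½ I₀, now polarized at 20°.
I₂ = I₁ cos²(39° − 20°) = 0.5 I₀ · cos²(19°) = 0.447 I₀.
So 2.15 W = 0.447 I₀, giving I₀ = 2.15/0.447 = 4.81 W.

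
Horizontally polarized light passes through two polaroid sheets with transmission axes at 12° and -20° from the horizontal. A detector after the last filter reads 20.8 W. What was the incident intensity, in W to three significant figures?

I₀ ≈ 30.2 W

I₁ = I₀ cos²(12° − 0°) = I₀ cos²(12°) = 0.9568 I₀.
I₂ = I₁ cos²(-20° − 12°) = 0.9568 I₀ · cos²(32°) = 0.6881 I₀.
So 20.8 W = 0.6881 I₀, giving I₀ = 20.8/0.6881 = 30.23 W.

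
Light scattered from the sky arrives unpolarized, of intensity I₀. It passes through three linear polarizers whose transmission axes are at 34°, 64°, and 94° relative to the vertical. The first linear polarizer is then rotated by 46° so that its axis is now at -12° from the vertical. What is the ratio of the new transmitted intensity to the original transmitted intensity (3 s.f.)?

Before rotation:
Unpolarized light through the first polarizer → I₁ = ½ I₀, now polarized at 34°.
I₂ = I₁ cos²(64° − 34°) = 0.5 I₀ · cos²(30°) = 0.375 I₀.
I₃ = I₂ cos²(94° − 64°) = 0.375 I₀ · cos²(30°) = 0.2813 I₀.
After rotation:
Unpolarized light through the first polarizer → I₁ = ½ I₀, now polarized at -12°.
I₂ = I₁ cos²(64° + 12°) = 0.5 I₀ · cos²(76°) = 0.02926 I₀.
I₃ = I₂ cos²(94° − 64°) = 0.02926 I₀ · cos²(30°) = 0.02195 I₀.
Ratio = 0.02195 / 0.2813 = 0.07803.

I_new/I_old ≈ 0.0780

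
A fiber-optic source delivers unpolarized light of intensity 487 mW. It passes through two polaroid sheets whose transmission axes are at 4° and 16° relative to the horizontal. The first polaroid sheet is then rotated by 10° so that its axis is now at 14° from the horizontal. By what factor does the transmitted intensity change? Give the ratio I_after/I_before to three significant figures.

I_new/I_old ≈ 1.04

Before rotation:
Unpolarized light through the first polarizer → I₁ = ½ I₀, now polarized at 4°.
I₂ = I₁ cos²(16° − 4°) = 0.5 I₀ · cos²(12°) = 0.4784 I₀.
After rotation:
Unpolarized light through the first polarizer → I₁ = ½ I₀, now polarized at 14°.
I₂ = I₁ cos²(16° − 14°) = 0.5 I₀ · cos²(2°) = 0.4994 I₀.
Ratio = 0.4994 / 0.4784 = 1.044.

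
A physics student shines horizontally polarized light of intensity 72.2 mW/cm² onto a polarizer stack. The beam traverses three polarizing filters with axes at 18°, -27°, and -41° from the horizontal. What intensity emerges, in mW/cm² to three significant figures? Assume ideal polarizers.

I ≈ 30.7 mW/cm²

I₁ = 72.2 mW/cm² · cos²(18°) = 65.31 mW/cm².
I₂ = I₁ · cos²(45°) = 65.31 · 0.5 = 32.65 mW/cm².
I₃ = I₂ · cos²(14°) = 32.65 · 0.9415 = 30.74 mW/cm².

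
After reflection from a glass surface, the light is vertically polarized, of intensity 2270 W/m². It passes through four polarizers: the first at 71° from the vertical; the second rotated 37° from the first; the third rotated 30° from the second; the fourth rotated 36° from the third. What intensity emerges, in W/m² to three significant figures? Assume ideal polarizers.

I ≈ 75.3 W/m²

I₁ = 2270 W/m² · cos²(71°) = 240.6 W/m².
I₂ = I₁ · cos²(37°) = 240.6 · 0.6378 = 153.5 W/m².
I₃ = I₂ · cos²(30°) = 153.5 · 0.75 = 115.1 W/m².
I₄ = I₃ · cos²(36°) = 115.1 · 0.6545 = 75.33 W/m².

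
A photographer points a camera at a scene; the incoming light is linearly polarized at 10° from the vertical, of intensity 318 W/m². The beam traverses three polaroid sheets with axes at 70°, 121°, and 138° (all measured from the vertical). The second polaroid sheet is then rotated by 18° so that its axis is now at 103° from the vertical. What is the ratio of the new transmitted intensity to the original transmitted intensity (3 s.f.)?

Before rotation:
I₁ = I₀ cos²(70° − 10°) = I₀ cos²(60°) = 0.25 I₀.
I₂ = I₁ cos²(121° − 70°) = 0.25 I₀ · cos²(51°) = 0.09901 I₀.
I₃ = I₂ cos²(138° − 121°) = 0.09901 I₀ · cos²(17°) = 0.09055 I₀.
After rotation:
I₁ = I₀ cos²(70° − 10°) = I₀ cos²(60°) = 0.25 I₀.
I₂ = I₁ cos²(103° − 70°) = 0.25 I₀ · cos²(33°) = 0.1758 I₀.
I₃ = I₂ cos²(138° − 103°) = 0.1758 I₀ · cos²(35°) = 0.118 I₀.
Ratio = 0.118 / 0.09055 = 1.303.

I_new/I_old ≈ 1.30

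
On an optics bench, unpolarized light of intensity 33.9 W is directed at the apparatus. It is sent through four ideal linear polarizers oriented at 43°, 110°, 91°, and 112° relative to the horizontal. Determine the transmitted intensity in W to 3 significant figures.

I ≈ 2.02 W

Unpolarized light through the first polarizer → I₁ = 33.9 W/2 = 16.95 W, polarized at 43°.
I₂ = I₁ · cos²(67°) = 16.95 · 0.1527 = 2.588 W.
I₃ = I₂ · cos²(19°) = 2.588 · 0.894 = 2.313 W.
I₄ = I₃ · cos²(21°) = 2.313 · 0.8716 = 2.016 W.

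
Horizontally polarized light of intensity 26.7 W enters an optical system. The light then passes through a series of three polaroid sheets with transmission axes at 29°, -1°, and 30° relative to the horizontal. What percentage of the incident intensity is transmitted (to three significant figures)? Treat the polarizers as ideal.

I₁ = 26.7 W · cos²(29°) = 20.42 W.
I₂ = I₁ · cos²(30°) = 20.42 · 0.75 = 15.32 W.
I₃ = I₂ · cos²(31°) = 15.32 · 0.7347 = 11.25 W.
That is 42.15% of the incident intensity.

≈ 42.2%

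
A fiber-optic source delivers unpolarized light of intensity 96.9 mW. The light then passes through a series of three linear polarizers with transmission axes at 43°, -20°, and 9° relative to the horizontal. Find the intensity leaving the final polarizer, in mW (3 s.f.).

I ≈ 7.64 mW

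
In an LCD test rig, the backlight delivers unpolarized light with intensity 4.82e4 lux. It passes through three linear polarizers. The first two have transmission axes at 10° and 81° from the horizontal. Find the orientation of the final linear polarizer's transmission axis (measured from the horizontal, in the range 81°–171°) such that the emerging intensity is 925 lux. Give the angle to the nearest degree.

θ ≈ 134°

Unpolarized light through the first polarizer → I₁ = ½ I₀, now polarized at 10°.
I₂ = I₁ cos²(81° − 10°) = 0.5 I₀ · cos²(71°) = 0.053 I₀.
Target fraction: 925 / 4.82e4 lux = 0.01919 of I₀.
Need I₃/I₀ = 0.01919, so cos²(θ − 81°) = 0.01919 / 0.053 = 0.3621.
θ − 81° = arccos(√0.3621) = 53.0°, giving θ ≈ 81 + 53.0 = 134.0°.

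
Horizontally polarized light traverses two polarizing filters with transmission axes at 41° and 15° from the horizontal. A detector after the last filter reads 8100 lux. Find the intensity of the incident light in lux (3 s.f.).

I₀ ≈ 1.76e4 lux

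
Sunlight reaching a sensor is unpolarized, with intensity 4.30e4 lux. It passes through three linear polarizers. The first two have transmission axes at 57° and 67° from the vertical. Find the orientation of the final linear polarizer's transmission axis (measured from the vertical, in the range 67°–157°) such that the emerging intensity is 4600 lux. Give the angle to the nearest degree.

θ ≈ 129°

Unpolarized light through the first polarizer → I₁ = ½ I₀, now polarized at 57°.
I₂ = I₁ cos²(67° − 57°) = 0.5 I₀ · cos²(10°) = 0.4849 I₀.
Target fraction: 4600 / 4.30e4 lux = 0.107 of I₀.
Need I₃/I₀ = 0.107, so cos²(θ − 67°) = 0.107 / 0.4849 = 0.2206.
θ − 67° = arccos(√0.2206) = 62.0°, giving θ ≈ 67 + 62.0 = 129.0°.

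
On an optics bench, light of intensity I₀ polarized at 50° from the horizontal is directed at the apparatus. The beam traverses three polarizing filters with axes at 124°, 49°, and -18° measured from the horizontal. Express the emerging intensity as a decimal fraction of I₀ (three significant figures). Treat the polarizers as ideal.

≈ 0.000777 I₀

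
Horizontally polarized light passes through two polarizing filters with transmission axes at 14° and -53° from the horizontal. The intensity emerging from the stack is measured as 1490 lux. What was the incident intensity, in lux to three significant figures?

I₀ ≈ 1.04e4 lux

I₁ = I₀ cos²(14° − 0°) = I₀ cos²(14°) = 0.9415 I₀.
I₂ = I₁ cos²(-53° − 14°) = 0.9415 I₀ · cos²(67°) = 0.1437 I₀.
So 1490 lux = 0.1437 I₀, giving I₀ = 1490/0.1437 = 1.037e+04 lux.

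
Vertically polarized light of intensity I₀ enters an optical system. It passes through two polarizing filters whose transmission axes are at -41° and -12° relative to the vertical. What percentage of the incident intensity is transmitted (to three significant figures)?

By Malus's law, I₁ = I₀ cos²(-41° − 0°) = I₀ cos²(41°) = 0.5696 I₀.
I₂ = I₁ cos²(-12° + 41°) = 0.5696 I₀ · cos²(29°) = 0.4357 I₀.
That is 43.57% of the incident intensity.

≈ 43.6%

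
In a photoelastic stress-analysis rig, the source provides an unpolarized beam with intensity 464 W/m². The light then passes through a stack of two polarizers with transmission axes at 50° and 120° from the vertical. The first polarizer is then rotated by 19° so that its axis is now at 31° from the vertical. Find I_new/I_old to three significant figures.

I_new/I_old ≈ 0.00260

Before rotation:
Unpolarized light through the first polarizer → I₁ = ½ I₀, now polarized at 50°.
I₂ = I₁ cos²(120° − 50°) = 0.5 I₀ · cos²(70°) = 0.05849 I₀.
After rotation:
Unpolarized light through the first polarizer → I₁ = ½ I₀, now polarized at 31°.
I₂ = I₁ cos²(120° − 31°) = 0.5 I₀ · cos²(89°) = 0.0001523 I₀.
Ratio = 0.0001523 / 0.05849 = 0.002604.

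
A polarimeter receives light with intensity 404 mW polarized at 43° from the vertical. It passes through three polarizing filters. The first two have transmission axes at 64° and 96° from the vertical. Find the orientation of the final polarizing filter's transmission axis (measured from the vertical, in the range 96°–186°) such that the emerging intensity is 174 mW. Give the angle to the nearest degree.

θ ≈ 130°

By Malus's law, I₁ = I₀ cos²(64° − 43°) = I₀ cos²(21°) = 0.8716 I₀.
I₂ = I₁ cos²(96° − 64°) = 0.8716 I₀ · cos²(32°) = 0.6268 I₀.
Target fraction: 174 / 404 mW = 0.4307 of I₀.
Need I₃/I₀ = 0.4307, so cos²(θ − 96°) = 0.4307 / 0.6268 = 0.6871.
θ − 96° = arccos(√0.6871) = 34.0°, giving θ ≈ 96 + 34.0 = 130.0°.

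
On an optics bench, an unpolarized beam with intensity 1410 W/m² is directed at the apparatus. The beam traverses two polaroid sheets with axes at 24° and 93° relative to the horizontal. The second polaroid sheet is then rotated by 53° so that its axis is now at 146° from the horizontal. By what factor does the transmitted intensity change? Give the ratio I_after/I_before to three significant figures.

I_new/I_old ≈ 2.19

Before rotation:
Unpolarized light through the first polarizer → I₁ = ½ I₀, now polarized at 24°.
I₂ = I₁ cos²(93° − 24°) = 0.5 I₀ · cos²(69°) = 0.06421 I₀.
After rotation:
Unpolarized light through the first polarizer → I₁ = ½ I₀, now polarized at 24°.
Angle between axes 1 and 2: 58°. I₂ = 0.5 I₀ · cos²(58°) = 0.1404 I₀.
Ratio = 0.1404 / 0.06421 = 2.187.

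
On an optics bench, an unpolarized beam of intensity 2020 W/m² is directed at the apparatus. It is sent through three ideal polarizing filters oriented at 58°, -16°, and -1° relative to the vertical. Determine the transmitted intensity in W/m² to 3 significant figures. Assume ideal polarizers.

I ≈ 71.6 W/m²

Unpolarized light through the first polarizer → I₁ = 2020 W/m²/2 = 1010 W/m², polarized at 58°.
I₂ = I₁ · cos²(74°) = 1010 · 0.07598 = 76.74 W/m².
I₃ = I₂ · cos²(15°) = 76.74 · 0.933 = 71.6 W/m².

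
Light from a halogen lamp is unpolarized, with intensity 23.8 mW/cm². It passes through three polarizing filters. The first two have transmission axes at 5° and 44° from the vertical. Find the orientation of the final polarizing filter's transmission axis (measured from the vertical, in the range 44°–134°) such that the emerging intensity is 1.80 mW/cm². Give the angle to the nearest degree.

θ ≈ 104°

Unpolarized light through the first polarizer → I₁ = ½ I₀, now polarized at 5°.
I₂ = I₁ cos²(44° − 5°) = 0.5 I₀ · cos²(39°) = 0.302 I₀.
Target fraction: 1.80 / 23.8 mW/cm² = 0.07563 of I₀.
Need I₃/I₀ = 0.07563, so cos²(θ − 44°) = 0.07563 / 0.302 = 0.2504.
θ − 44° = arccos(√0.2504) = 60.0°, giving θ ≈ 44 + 60.0 = 104.0°.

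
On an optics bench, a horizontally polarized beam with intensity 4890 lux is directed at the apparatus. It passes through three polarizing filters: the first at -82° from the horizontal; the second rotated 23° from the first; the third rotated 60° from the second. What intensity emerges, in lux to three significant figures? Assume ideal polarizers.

I ≈ 20.1 lux

I₁ = 4890 lux · cos²(82°) = 94.72 lux.
I₂ = I₁ · cos²(23°) = 94.72 · 0.8473 = 80.25 lux.
I₃ = I₂ · cos²(60°) = 80.25 · 0.25 = 20.06 lux.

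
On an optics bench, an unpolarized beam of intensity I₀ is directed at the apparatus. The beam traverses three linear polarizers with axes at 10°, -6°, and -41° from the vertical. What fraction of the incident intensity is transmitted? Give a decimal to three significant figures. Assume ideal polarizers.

≈ 0.310 I₀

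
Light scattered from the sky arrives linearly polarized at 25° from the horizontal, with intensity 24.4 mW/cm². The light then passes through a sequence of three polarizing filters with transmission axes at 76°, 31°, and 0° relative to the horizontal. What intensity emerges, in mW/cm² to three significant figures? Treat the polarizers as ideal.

I₁ = 24.4 mW/cm² · cos²(51°) = 9.663 mW/cm².
I₂ = I₁ · cos²(45°) = 9.663 · 0.5 = 4.832 mW/cm².
I₃ = I₂ · cos²(31°) = 4.832 · 0.7347 = 3.55 mW/cm².

I ≈ 3.55 mW/cm²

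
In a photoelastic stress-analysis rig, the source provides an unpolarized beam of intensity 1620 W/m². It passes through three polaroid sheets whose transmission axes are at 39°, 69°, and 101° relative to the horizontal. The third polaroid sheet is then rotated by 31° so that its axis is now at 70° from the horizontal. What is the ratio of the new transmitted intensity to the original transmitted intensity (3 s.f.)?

I_new/I_old ≈ 1.39

Before rotation:
Unpolarized light through the first polarizer → I₁ = ½ I₀, now polarized at 39°.
I₂ = I₁ cos²(69° − 39°) = 0.5 I₀ · cos²(30°) = 0.375 I₀.
I₃ = I₂ cos²(101° − 69°) = 0.375 I₀ · cos²(32°) = 0.2697 I₀.
After rotation:
Unpolarized light through the first polarizer → I₁ = ½ I₀, now polarized at 39°.
I₂ = I₁ cos²(69° − 39°) = 0.5 I₀ · cos²(30°) = 0.375 I₀.
I₃ = I₂ cos²(70° − 69°) = 0.375 I₀ · cos²(1°) = 0.3749 I₀.
Ratio = 0.3749 / 0.2697 = 1.39.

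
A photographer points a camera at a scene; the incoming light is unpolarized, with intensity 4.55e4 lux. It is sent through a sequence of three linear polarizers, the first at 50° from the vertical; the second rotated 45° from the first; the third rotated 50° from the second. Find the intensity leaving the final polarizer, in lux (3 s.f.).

I ≈ 4700 lux

Unpolarized light through the first polarizer → I₁ = 4.55e4 lux/2 = 2.275e+04 lux, polarized at 50°.
I₂ = I₁ · cos²(45°) = 2.275e+04 · 0.5 = 1.138e+04 lux.
I₃ = I₂ · cos²(50°) = 1.138e+04 · 0.4132 = 4700 lux.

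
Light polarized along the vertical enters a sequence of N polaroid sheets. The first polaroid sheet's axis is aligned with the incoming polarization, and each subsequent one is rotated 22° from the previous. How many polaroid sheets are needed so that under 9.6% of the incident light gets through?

First polarizer is aligned with the polarization: full transmission.
Each further stage multiplies by cos²(22°) = 0.8597.
After N polarizers: T = 0.8597^(N−1). Require T < 0.096 ⇒ N−1 > ln(0.096)/ln(0.8597) = 15.50, so N−1 ≥ 16 and N = 17.
Check: N=17 gives T = 0.08898 < 0.096; N=16 gives T = 0.1035.

N = 17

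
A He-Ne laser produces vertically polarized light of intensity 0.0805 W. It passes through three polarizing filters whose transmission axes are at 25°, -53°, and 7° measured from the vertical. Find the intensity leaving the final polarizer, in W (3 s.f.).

I ≈ 0.000715 W

I₁ = 0.0805 W · cos²(25°) = 0.06612 W.
I₂ = I₁ · cos²(78°) = 0.06612 · 0.04323 = 0.002858 W.
I₃ = I₂ · cos²(60°) = 0.002858 · 0.25 = 0.0007146 W.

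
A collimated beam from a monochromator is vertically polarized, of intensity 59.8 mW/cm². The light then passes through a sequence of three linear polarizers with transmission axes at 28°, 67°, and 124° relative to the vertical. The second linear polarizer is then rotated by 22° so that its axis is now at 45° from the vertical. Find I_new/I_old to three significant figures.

Before rotation:
I₁ = I₀ cos²(28° − 0°) = I₀ cos²(28°) = 0.7796 I₀.
I₂ = I₁ cos²(67° − 28°) = 0.7796 I₀ · cos²(39°) = 0.4708 I₀.
I₃ = I₂ cos²(124° − 67°) = 0.4708 I₀ · cos²(57°) = 0.1397 I₀.
After rotation:
I₁ = I₀ cos²(28° − 0°) = I₀ cos²(28°) = 0.7796 I₀.
I₂ = I₁ cos²(45° − 28°) = 0.7796 I₀ · cos²(17°) = 0.713 I₀.
I₃ = I₂ cos²(124° − 45°) = 0.713 I₀ · cos²(79°) = 0.02596 I₀.
Ratio = 0.02596 / 0.1397 = 0.1859.

I_new/I_old ≈ 0.186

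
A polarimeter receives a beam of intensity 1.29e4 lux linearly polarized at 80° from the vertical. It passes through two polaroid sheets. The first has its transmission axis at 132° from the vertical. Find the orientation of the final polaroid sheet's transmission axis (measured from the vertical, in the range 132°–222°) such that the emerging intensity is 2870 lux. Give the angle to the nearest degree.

I₁ = I₀ cos²(132° − 80°) = I₀ cos²(52°) = 0.379 I₀.
Target fraction: 2870 / 1.29e4 lux = 0.2225 of I₀.
Need I₂/I₀ = 0.2225, so cos²(θ − 132°) = 0.2225 / 0.379 = 0.587.
θ − 132° = arccos(√0.587) = 40.0°, giving θ ≈ 132 + 40.0 = 172.0°.

θ ≈ 172°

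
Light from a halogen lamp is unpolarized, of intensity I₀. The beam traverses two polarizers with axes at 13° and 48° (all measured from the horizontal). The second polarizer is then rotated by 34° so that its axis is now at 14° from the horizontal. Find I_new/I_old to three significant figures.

Before rotation:
Unpolarized light through the first polarizer → I₁ = ½ I₀, now polarized at 13°.
I₂ = I₁ cos²(48° − 13°) = 0.5 I₀ · cos²(35°) = 0.3355 I₀.
After rotation:
Unpolarized light through the first polarizer → I₁ = ½ I₀, now polarized at 13°.
I₂ = I₁ cos²(14° − 13°) = 0.5 I₀ · cos²(1°) = 0.4998 I₀.
Ratio = 0.4998 / 0.3355 = 1.49.

I_new/I_old ≈ 1.49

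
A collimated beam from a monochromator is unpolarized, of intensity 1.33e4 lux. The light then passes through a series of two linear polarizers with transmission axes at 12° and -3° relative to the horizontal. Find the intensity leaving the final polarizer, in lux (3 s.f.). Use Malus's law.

I ≈ 6200 lux

Unpolarized light through the first polarizer → I₁ = 1.33e4 lux/2 = 6650 lux, polarized at 12°.
I₂ = I₁ · cos²(15°) = 6650 · 0.933 = 6205 lux.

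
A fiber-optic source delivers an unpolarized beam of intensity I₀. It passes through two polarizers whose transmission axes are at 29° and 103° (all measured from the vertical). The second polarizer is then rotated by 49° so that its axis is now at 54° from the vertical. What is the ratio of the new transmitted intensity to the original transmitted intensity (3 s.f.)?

Before rotation:
Unpolarized light through the first polarizer → I₁ = ½ I₀, now polarized at 29°.
I₂ = I₁ cos²(103° − 29°) = 0.5 I₀ · cos²(74°) = 0.03799 I₀.
After rotation:
Unpolarized light through the first polarizer → I₁ = ½ I₀, now polarized at 29°.
I₂ = I₁ cos²(54° − 29°) = 0.5 I₀ · cos²(25°) = 0.4107 I₀.
Ratio = 0.4107 / 0.03799 = 10.81.

I_new/I_old ≈ 10.8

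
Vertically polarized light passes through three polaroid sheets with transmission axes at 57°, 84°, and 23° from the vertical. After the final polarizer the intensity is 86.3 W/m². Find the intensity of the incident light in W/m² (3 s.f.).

I₀ ≈ 1560 W/m²

I₁ = I₀ cos²(57° − 0°) = I₀ cos²(57°) = 0.2966 I₀.
I₂ = I₁ cos²(84° − 57°) = 0.2966 I₀ · cos²(27°) = 0.2355 I₀.
I₃ = I₂ cos²(23° − 84°) = 0.2355 I₀ · cos²(61°) = 0.05535 I₀.
So 86.3 W/m² = 0.05535 I₀, giving I₀ = 86.3/0.05535 = 1559 W/m².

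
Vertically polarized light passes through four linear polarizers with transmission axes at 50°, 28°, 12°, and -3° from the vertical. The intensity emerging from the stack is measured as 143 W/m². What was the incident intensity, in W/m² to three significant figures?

I₁ = I₀ cos²(50° − 0°) = I₀ cos²(50°) = 0.4132 I₀.
I₂ = I₁ cos²(28° − 50°) = 0.4132 I₀ · cos²(22°) = 0.3552 I₀.
I₃ = I₂ cos²(12° − 28°) = 0.3552 I₀ · cos²(16°) = 0.3282 I₀.
I₄ = I₃ cos²(-3° − 12°) = 0.3282 I₀ · cos²(15°) = 0.3062 I₀.
So 143 W/m² = 0.3062 I₀, giving I₀ = 143/0.3062 = 467 W/m².

I₀ ≈ 467 W/m²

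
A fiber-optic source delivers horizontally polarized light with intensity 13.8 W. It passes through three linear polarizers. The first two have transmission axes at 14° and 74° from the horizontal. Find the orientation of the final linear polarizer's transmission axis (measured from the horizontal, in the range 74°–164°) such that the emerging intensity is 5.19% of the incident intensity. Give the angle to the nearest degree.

θ ≈ 136°

By Malus's law, I₁ = I₀ cos²(14° − 0°) = I₀ cos²(14°) = 0.9415 I₀.
I₂ = I₁ cos²(74° − 14°) = 0.9415 I₀ · cos²(60°) = 0.2354 I₀.
Need I₃/I₀ = 0.0519, so cos²(θ − 74°) = 0.0519 / 0.2354 = 0.2205.
θ − 74° = arccos(√0.2205) = 62.0°, giving θ ≈ 74 + 62.0 = 136.0°.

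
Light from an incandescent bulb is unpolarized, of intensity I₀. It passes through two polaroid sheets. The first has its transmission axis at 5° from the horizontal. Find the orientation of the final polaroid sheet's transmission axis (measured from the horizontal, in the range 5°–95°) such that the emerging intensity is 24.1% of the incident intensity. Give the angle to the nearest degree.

θ ≈ 51°

Unpolarized light through the first polarizer → I₁ = ½ I₀, now polarized at 5°.
Need I₂/I₀ = 0.241, so cos²(θ − 5°) = 0.241 / 0.5 = 0.482.
θ − 5° = arccos(√0.482) = 46.0°, giving θ ≈ 5 + 46.0 = 51.0°.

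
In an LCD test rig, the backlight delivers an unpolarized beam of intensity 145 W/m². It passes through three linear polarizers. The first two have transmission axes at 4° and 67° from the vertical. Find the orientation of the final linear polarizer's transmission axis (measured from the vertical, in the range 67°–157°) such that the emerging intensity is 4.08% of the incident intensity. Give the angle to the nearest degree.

Unpolarized light through the first polarizer → I₁ = ½ I₀, now polarized at 4°.
I₂ = I₁ cos²(67° − 4°) = 0.5 I₀ · cos²(63°) = 0.1031 I₀.
Need I₃/I₀ = 0.0408, so cos²(θ − 67°) = 0.0408 / 0.1031 = 0.3959.
θ − 67° = arccos(√0.3959) = 51.0°, giving θ ≈ 67 + 51.0 = 118.0°.

θ ≈ 118°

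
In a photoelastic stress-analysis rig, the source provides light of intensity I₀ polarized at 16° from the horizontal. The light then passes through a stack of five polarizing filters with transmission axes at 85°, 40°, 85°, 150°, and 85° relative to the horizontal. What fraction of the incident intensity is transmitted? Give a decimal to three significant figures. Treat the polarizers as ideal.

≈ 0.00102 I₀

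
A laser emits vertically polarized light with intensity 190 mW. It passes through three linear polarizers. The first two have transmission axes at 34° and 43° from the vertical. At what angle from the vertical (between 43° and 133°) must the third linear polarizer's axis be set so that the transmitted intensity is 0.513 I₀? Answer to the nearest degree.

By Malus's law, I₁ = I₀ cos²(34° − 0°) = I₀ cos²(34°) = 0.6873 I₀.
I₂ = I₁ cos²(43° − 34°) = 0.6873 I₀ · cos²(9°) = 0.6705 I₀.
Need I₃/I₀ = 0.513, so cos²(θ − 43°) = 0.513 / 0.6705 = 0.7651.
θ − 43° = arccos(√0.7651) = 29.0°, giving θ ≈ 43 + 29.0 = 72.0°.

θ ≈ 72°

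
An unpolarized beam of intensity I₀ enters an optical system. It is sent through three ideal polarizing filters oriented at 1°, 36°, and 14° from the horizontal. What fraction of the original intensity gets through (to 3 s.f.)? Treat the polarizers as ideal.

≈ 0.288 I₀

Unpolarized light through the first polarizer → I₁ = ½ I₀, now polarized at 1°.
I₂ = I₁ cos²(36° − 1°) = 0.5 I₀ · cos²(35°) = 0.3355 I₀.
I₃ = I₂ cos²(14° − 36°) = 0.3355 I₀ · cos²(22°) = 0.2884 I₀.
Transmitted fraction = 0.2884.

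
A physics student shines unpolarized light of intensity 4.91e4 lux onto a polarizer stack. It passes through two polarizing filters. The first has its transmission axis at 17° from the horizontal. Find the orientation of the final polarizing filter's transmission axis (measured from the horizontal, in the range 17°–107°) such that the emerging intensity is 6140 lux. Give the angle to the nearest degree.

Unpolarized light through the first polarizer → I₁ = ½ I₀, now polarized at 17°.
Target fraction: 6140 / 4.91e4 lux = 0.1251 of I₀.
Need I₂/I₀ = 0.1251, so cos²(θ − 17°) = 0.1251 / 0.5 = 0.2501.
θ − 17° = arccos(√0.2501) = 60.0°, giving θ ≈ 17 + 60.0 = 77.0°.

θ ≈ 77°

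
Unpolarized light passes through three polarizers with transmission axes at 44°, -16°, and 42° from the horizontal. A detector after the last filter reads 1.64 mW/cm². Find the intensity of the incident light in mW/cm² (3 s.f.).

I₀ ≈ 46.7 mW/cm²

Unpolarized light through the first polarizer → I₁ = ½ I₀, now polarized at 44°.
I₂ = I₁ cos²(-16° − 44°) = 0.5 I₀ · cos²(60°) = 0.125 I₀.
I₃ = I₂ cos²(42° + 16°) = 0.125 I₀ · cos²(58°) = 0.0351 I₀.
So 1.64 mW/cm² = 0.0351 I₀, giving I₀ = 1.64/0.0351 = 46.72 mW/cm².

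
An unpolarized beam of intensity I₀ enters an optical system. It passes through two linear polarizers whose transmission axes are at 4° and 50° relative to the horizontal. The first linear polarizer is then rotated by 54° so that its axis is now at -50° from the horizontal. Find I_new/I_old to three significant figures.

Before rotation:
Unpolarized light through the first polarizer → I₁ = ½ I₀, now polarized at 4°.
I₂ = I₁ cos²(50° − 4°) = 0.5 I₀ · cos²(46°) = 0.2413 I₀.
After rotation:
Unpolarized light through the first polarizer → I₁ = ½ I₀, now polarized at -50°.
Angle between axes 1 and 2: 80°. I₂ = 0.5 I₀ · cos²(80°) = 0.01508 I₀.
Ratio = 0.01508 / 0.2413 = 0.06249.

I_new/I_old ≈ 0.0625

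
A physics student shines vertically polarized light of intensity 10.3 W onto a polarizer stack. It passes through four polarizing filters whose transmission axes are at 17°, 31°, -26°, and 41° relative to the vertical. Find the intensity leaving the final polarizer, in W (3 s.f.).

I ≈ 0.402 W

I₁ = 10.3 W · cos²(17°) = 9.42 W.
I₂ = I₁ · cos²(14°) = 9.42 · 0.9415 = 8.868 W.
I₃ = I₂ · cos²(57°) = 8.868 · 0.2966 = 2.631 W.
I₄ = I₃ · cos²(67°) = 2.631 · 0.1527 = 0.4016 W.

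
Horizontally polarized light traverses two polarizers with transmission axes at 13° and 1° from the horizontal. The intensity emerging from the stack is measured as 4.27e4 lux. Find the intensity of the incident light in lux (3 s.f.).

I₀ ≈ 4.70e4 lux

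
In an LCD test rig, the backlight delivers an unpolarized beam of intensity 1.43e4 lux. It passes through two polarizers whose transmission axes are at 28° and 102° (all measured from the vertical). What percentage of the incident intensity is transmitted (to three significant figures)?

≈ 3.80%

Unpolarized light through the first polarizer → I₁ = 1.43e4 lux/2 = 7150 lux, polarized at 28°.
I₂ = I₁ · cos²(74°) = 7150 · 0.07598 = 543.2 lux.
That is 3.799% of the incident intensity.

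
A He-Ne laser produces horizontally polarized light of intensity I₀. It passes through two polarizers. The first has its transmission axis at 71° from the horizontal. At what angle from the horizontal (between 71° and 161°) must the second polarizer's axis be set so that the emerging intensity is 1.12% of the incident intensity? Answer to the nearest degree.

I₁ = I₀ cos²(71° − 0°) = I₀ cos²(71°) = 0.106 I₀.
Need I₂/I₀ = 0.0112, so cos²(θ − 71°) = 0.0112 / 0.106 = 0.1057.
θ − 71° = arccos(√0.1057) = 71.0°, giving θ ≈ 71 + 71.0 = 142.0°.

θ ≈ 142°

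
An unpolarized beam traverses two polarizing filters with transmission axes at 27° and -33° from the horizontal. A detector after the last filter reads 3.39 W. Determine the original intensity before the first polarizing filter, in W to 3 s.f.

Unpolarized light through the first polarizer → I₁ = ½ I₀, now polarized at 27°.
I₂ = I₁ cos²(-33° − 27°) = 0.5 I₀ · cos²(60°) = 0.125 I₀.
So 3.39 W = 0.125 I₀, giving I₀ = 3.39/0.125 = 27.12 W.

I₀ ≈ 27.1 W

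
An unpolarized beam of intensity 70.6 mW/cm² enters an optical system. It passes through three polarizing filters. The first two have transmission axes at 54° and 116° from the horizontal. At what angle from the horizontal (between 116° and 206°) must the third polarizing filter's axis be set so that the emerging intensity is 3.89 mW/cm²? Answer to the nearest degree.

Unpolarized light through the first polarizer → I₁ = ½ I₀, now polarized at 54°.
I₂ = I₁ cos²(116° − 54°) = 0.5 I₀ · cos²(62°) = 0.1102 I₀.
Target fraction: 3.89 / 70.6 mW/cm² = 0.0551 of I₀.
Need I₃/I₀ = 0.0551, so cos²(θ − 116°) = 0.0551 / 0.1102 = 0.5.
θ − 116° = arccos(√0.5) = 45.0°, giving θ ≈ 116 + 45.0 = 161.0°.

θ ≈ 161°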